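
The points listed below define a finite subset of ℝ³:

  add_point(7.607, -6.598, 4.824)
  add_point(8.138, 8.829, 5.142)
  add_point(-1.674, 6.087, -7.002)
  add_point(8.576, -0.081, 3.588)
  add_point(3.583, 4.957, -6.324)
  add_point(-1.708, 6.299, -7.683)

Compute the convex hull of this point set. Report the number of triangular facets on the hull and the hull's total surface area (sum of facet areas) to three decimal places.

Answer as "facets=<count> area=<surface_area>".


facets=8 area=299.079

6 of the 6 inputs are extreme points: [0, 1, 2, 3, 4, 5].

Per-facet area ½‖(b−a)×(c−a)‖:
  f1: (p0, p1, p3) → 12.0397
  f2: (p4, p1, p5) → 32.0219
  f3: (p4, p1, p3) → 52.8629
  f4: (p4, p0, p5) → 38.6365
  f5: (p4, p0, p3) → 35.5536
  f6: (p2, p1, p5) → 3.9923
  f7: (p2, p0, p5) → 4.3295
  f8: (p2, p0, p1) → 119.6428
Σ area = 299.079

Euler: V−E+F = 6−12+8 = 2.


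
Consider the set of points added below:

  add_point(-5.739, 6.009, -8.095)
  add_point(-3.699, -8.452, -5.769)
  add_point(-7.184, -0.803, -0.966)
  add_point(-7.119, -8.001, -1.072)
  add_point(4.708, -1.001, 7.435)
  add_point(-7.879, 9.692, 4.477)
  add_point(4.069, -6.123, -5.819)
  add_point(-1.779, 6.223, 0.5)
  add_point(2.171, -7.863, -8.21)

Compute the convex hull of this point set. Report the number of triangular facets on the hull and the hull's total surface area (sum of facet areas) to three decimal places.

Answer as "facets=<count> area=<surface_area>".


Points on the hull: [0, 1, 2, 3, 4, 5, 6, 7, 8] (9 of 9).

Facet areas (half cross-product norm):
  f1: (p3, p4, p5) → 126.2046
  f2: (p3, p8, p4) → 91.3111
  f3: (p3, p8, p1) → 10.0774
  f4: (p0, p8, p1) → 47.1950
  f5: (p0, p3, p1) → 43.0712
  f6: (p6, p8, p4) → 13.6875
  f7: (p6, p0, p8) → 27.6599
  f8: (p2, p3, p5) → 19.1558
  f9: (p2, p0, p5) → 56.8448
  f10: (p2, p0, p3) → 26.5777
  f11: (p7, p6, p4) → 79.5508
  f12: (p7, p6, p0) → 69.2049
  f13: (p7, p4, p5) → 44.4111
  f14: (p7, p0, p5) → 37.7940
Σ area = 692.746

Euler characteristic 9−21+14 = 2 ✓

facets=14 area=692.746


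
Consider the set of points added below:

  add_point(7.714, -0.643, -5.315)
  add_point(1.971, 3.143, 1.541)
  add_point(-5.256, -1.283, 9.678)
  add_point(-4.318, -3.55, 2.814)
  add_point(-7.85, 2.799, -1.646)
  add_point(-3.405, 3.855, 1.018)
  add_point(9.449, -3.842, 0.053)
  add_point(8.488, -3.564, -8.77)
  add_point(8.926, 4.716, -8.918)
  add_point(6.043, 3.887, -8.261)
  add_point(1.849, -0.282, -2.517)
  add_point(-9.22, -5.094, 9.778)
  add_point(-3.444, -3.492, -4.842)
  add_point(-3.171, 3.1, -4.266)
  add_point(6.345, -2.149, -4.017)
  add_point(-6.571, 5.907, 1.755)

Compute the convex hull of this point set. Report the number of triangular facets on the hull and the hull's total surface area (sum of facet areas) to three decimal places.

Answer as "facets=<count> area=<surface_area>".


facets=18 area=736.215

11 of the 16 inputs are extreme points: [1, 2, 4, 6, 7, 8, 9, 11, 12, 13, 15].

Triangle areas on the boundary:
  f1: (p2, p6, p11) → 42.1022
  f2: (p2, p15, p11) → 27.3247
  f3: (p7, p8, p6) → 36.7840
  f4: (p7, p6, p11) → 87.1897
  f5: (p7, p12, p11) → 76.5928
  f6: (p4, p15, p11) → 32.7603
  f7: (p4, p12, p11) → 57.9275
  f8: (p1, p8, p6) → 59.0158
  f9: (p1, p2, p6) → 58.1319
  f10: (p1, p8, p15) → 49.0918
  f11: (p1, p2, p15) → 46.1157
  f12: (p13, p4, p12) → 17.7639
  f13: (p13, p8, p15) → 36.4926
  f14: (p13, p4, p15) → 12.8021
  f15: (p9, p13, p8) → 4.0773
  f16: (p9, p13, p12) → 33.2479
  f17: (p9, p7, p8) → 12.0512
  f18: (p9, p7, p12) → 46.7434
Σ area = 736.215

Check V−E+F: 11 − 27 + 18 = 2.


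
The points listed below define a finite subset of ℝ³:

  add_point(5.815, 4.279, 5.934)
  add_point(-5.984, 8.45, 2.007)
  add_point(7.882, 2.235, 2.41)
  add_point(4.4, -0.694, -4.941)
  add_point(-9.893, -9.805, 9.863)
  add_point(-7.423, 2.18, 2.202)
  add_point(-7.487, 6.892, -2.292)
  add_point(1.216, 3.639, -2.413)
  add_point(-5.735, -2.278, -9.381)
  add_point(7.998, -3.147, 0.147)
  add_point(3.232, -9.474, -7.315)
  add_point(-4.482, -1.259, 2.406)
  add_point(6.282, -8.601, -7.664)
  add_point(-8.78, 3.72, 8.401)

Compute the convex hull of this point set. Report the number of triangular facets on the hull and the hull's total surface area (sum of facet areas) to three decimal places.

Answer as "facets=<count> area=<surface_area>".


Extreme-point indices: [0, 1, 2, 3, 4, 6, 7, 8, 9, 10, 12, 13] — 12 of 14 on the boundary.

Area of each hull facet:
  f1: (p10, p8, p4) → 119.8094
  f2: (p0, p9, p4) → 100.9361
  f3: (p6, p8, p4) → 117.7619
  f4: (p12, p10, p8) → 15.6209
  f5: (p12, p9, p4) → 103.5779
  f6: (p12, p10, p4) → 25.5765
  f7: (p13, p0, p4) → 100.1569
  f8: (p13, p0, p1) → 54.9700
  f9: (p13, p6, p4) → 70.5176
  f10: (p13, p6, p1) → 18.6635
  f11: (p7, p6, p1) → 22.0462
  f12: (p7, p6, p8) → 49.3811
  f13: (p2, p0, p1) → 28.4004
  f14: (p2, p7, p1) → 36.9712
  f15: (p2, p0, p9) → 9.2522
  f16: (p2, p12, p9) → 15.8287
  f17: (p3, p12, p8) → 47.8268
  f18: (p3, p7, p8) → 32.4412
  f19: (p3, p2, p12) → 32.2121
  f20: (p3, p2, p7) → 23.6170
Σ area = 1025.567

Euler characteristic 12−30+20 = 2 ✓

facets=20 area=1025.567


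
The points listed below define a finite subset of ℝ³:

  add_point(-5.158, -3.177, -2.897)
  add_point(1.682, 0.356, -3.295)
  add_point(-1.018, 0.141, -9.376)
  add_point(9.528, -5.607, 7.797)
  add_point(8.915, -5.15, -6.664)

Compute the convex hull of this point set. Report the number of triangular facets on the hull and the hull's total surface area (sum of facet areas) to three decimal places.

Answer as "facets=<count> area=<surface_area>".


facets=6 area=331.361

Hull vertices (5/5): indices [0, 1, 2, 3, 4].

Facet areas (half cross-product norm):
  f1: (p1, p3, p0) → 55.4262
  f2: (p2, p1, p0) → 24.2434
  f3: (p4, p3, p0) → 104.0480
  f4: (p4, p2, p0) → 48.3786
  f5: (p4, p1, p3) → 67.0148
  f6: (p4, p2, p1) → 32.2499
Σ area = 331.361

Euler: V−E+F = 5−9+6 = 2.


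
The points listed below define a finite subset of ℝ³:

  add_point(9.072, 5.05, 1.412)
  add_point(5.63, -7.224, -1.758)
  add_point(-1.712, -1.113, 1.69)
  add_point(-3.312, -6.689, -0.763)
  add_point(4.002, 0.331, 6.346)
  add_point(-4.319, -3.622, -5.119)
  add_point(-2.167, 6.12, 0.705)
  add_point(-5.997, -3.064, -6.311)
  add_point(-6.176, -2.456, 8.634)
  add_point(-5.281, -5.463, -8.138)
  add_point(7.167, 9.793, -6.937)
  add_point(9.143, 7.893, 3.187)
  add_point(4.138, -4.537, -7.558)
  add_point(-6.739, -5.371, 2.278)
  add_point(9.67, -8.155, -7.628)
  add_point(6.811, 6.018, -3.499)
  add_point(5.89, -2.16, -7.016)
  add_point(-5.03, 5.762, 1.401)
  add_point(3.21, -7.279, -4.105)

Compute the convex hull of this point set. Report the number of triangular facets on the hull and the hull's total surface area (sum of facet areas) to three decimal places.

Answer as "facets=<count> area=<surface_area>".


facets=18 area=947.621

Points on the hull: [1, 3, 4, 7, 8, 9, 10, 11, 13, 14, 17] (11 of 19).

Triangle areas on the boundary:
  f1: (p9, p10, p14) → 131.0457
  f2: (p11, p10, p14) → 93.7444
  f3: (p3, p9, p13) → 17.0349
  f4: (p3, p9, p14) → 55.8505
  f5: (p7, p9, p13) → 12.7553
  f6: (p7, p9, p10) → 26.6700
  f7: (p4, p11, p14) → 83.5759
  f8: (p17, p11, p10) → 72.7691
  f9: (p17, p7, p13) → 47.3710
  f10: (p17, p7, p10) → 89.6548
  f11: (p1, p3, p13) → 12.8915
  f12: (p1, p3, p14) → 24.4551
  f13: (p1, p4, p14) → 26.1406
  f14: (p8, p1, p13) → 44.4957
  f15: (p8, p1, p4) → 60.0493
  f16: (p8, p17, p13) → 37.1016
  f17: (p8, p4, p11) → 33.2095
  f18: (p8, p17, p11) → 78.8059
Σ area = 947.621

Euler: V−E+F = 11−27+18 = 2.


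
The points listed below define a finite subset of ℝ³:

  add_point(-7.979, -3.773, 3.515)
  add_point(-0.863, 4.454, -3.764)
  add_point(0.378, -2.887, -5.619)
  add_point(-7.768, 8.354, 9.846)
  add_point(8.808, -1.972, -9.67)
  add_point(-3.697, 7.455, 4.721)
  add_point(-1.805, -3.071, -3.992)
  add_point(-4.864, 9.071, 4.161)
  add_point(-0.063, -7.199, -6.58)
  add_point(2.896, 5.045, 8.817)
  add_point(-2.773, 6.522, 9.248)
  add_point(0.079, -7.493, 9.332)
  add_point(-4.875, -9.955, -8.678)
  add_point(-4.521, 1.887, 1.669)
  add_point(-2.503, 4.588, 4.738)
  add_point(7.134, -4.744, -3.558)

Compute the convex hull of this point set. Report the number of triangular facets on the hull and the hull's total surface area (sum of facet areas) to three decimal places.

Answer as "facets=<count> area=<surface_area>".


Points on the hull: [0, 1, 3, 4, 7, 9, 11, 12, 15] (9 of 16).

Triangle areas on the boundary:
  f1: (p11, p12, p0) → 73.4923
  f2: (p1, p7, p4) → 30.5320
  f3: (p1, p12, p4) → 93.8146
  f4: (p1, p12, p7) → 64.8518
  f5: (p9, p7, p4) → 102.0365
  f6: (p15, p9, p4) → 49.1926
  f7: (p15, p9, p11) → 91.1674
  f8: (p15, p12, p4) → 48.5861
  f9: (p15, p11, p12) → 103.7597
  f10: (p3, p9, p7) → 31.6303
  f11: (p3, p9, p11) → 71.8969
  f12: (p3, p11, p0) → 72.5183
  f13: (p3, p12, p0) → 58.8051
  f14: (p3, p12, p7) → 67.4944
Σ area = 959.778

Euler: V−E+F = 9−21+14 = 2.

facets=14 area=959.778


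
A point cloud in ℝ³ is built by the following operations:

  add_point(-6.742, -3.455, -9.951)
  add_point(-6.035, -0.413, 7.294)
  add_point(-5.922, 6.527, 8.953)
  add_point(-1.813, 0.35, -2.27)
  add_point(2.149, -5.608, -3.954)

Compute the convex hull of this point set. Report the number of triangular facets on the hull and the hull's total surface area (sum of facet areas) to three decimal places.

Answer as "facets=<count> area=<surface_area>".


Extreme-point indices: [0, 1, 2, 3, 4] — 5 of 5 on the boundary.

Area of each hull facet:
  f1: (p1, p4, p0) → 80.7908
  f2: (p1, p2, p0) → 57.3635
  f3: (p1, p2, p4) → 45.6499
  f4: (p3, p4, p0) → 35.4408
  f5: (p3, p2, p0) → 49.2290
  f6: (p3, p2, p4) → 33.9041
Σ area = 302.378

Check V−E+F: 5 − 9 + 6 = 2.

facets=6 area=302.378


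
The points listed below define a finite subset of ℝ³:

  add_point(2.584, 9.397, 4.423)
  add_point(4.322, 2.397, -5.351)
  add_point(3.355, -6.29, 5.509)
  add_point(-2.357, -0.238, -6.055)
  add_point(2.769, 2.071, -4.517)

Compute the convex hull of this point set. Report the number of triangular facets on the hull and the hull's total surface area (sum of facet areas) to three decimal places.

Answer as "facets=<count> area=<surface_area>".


Extreme-point indices: [0, 1, 2, 3] — 4 of 5 on the boundary.

Triangle areas on the boundary:
  f1: (p2, p1, p3) → 49.1016
  f2: (p0, p1, p3) → 43.2769
  f3: (p0, p2, p3) → 97.1958
  f4: (p0, p2, p1) → 81.3394
Σ area = 270.914

Euler characteristic 4−6+4 = 2 ✓

facets=4 area=270.914


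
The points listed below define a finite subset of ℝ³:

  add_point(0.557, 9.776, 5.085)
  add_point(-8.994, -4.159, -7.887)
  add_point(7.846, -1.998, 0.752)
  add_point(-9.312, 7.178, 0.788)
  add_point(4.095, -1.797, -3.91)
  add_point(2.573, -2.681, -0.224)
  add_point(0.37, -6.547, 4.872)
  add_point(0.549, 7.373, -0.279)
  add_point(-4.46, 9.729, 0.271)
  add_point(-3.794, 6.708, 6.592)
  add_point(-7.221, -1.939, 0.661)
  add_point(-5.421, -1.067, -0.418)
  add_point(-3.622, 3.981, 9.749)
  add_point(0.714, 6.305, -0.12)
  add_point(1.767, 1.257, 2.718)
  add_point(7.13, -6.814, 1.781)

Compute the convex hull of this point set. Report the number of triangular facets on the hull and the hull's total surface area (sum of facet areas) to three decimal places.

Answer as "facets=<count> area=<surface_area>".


Hull vertices (12/16): indices [0, 1, 2, 3, 4, 6, 7, 8, 9, 10, 12, 15].

Area of each hull facet:
  f1: (p10, p1, p3) → 41.2008
  f2: (p10, p12, p3) → 47.8589
  f3: (p10, p6, p1) → 39.6822
  f4: (p10, p6, p12) → 52.7874
  f5: (p15, p6, p1) → 58.2503
  f6: (p15, p12, p2) → 38.7902
  f7: (p15, p6, p12) → 39.7366
  f8: (p4, p7, p2) → 31.3618
  f9: (p4, p7, p1) → 72.5657
  f10: (p4, p15, p2) → 14.8174
  f11: (p4, p15, p1) → 50.7851
  f12: (p8, p1, p3) → 37.6066
  f13: (p8, p7, p1) → 45.9717
  f14: (p0, p12, p2) → 61.2742
  f15: (p0, p7, p2) → 33.9977
  f16: (p0, p8, p7) → 15.7760
  f17: (p0, p8, p3) → 15.6756
  f18: (p9, p12, p3) → 13.2234
  f19: (p9, p0, p3) → 21.0905
  f20: (p9, p0, p12) → 9.7538
Σ area = 742.206

Euler: V−E+F = 12−30+20 = 2.

facets=20 area=742.206


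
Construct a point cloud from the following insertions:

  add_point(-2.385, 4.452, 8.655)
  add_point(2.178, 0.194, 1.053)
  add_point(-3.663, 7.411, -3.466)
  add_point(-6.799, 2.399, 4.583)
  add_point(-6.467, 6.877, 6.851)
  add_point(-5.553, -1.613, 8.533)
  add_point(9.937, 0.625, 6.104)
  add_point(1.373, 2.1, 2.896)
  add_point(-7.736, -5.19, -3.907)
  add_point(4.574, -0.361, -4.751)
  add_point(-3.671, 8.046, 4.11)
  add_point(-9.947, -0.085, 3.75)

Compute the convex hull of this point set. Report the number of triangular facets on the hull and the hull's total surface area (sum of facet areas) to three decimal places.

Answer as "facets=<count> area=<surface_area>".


facets=14 area=651.130

Points on the hull: [0, 2, 4, 5, 6, 8, 9, 10, 11] (9 of 12).

Area of each hull facet:
  f1: (p2, p10, p6) → 59.1823
  f2: (p2, p9, p6) → 68.3010
  f3: (p0, p10, p6) → 37.9791
  f4: (p8, p9, p6) → 74.3485
  f5: (p8, p2, p11) → 55.4114
  f6: (p8, p2, p9) → 68.1693
  f7: (p5, p0, p6) → 44.3315
  f8: (p5, p8, p11) → 30.0952
  f9: (p5, p8, p6) → 103.7908
  f10: (p4, p0, p10) → 10.2170
  f11: (p4, p2, p11) → 43.8769
  f12: (p4, p2, p10) → 11.8664
  f13: (p4, p5, p11) → 26.1982
  f14: (p4, p5, p0) → 17.3625
Σ area = 651.130

Euler: V−E+F = 9−21+14 = 2.


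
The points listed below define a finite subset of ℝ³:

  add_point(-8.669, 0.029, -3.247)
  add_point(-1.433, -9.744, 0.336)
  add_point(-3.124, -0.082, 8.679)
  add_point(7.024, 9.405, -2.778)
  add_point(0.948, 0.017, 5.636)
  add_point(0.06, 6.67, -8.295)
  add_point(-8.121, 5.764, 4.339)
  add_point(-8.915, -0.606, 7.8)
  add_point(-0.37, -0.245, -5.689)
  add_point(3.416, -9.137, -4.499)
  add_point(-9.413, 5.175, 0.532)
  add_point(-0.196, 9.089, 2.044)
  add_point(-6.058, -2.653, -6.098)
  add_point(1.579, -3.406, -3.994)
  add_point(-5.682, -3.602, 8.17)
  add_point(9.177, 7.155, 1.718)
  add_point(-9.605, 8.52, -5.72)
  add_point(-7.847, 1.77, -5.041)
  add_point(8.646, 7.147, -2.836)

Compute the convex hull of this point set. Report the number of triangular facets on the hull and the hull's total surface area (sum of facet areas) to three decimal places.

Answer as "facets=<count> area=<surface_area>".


facets=28 area=973.933

Points on the hull: [0, 1, 2, 3, 4, 5, 6, 7, 9, 10, 11, 12, 14, 15, 16, 18] (16 of 19).

Per-facet area ½‖(b−a)×(c−a)‖:
  f1: (p11, p2, p15) → 55.6659
  f2: (p4, p2, p15) → 18.2743
  f3: (p4, p9, p15) → 80.2874
  f4: (p4, p9, p1) → 38.8315
  f5: (p4, p14, p1) → 41.1423
  f6: (p4, p14, p2) → 10.1393
  f7: (p12, p9, p1) → 35.9682
  f8: (p12, p5, p16) → 52.6903
  f9: (p12, p5, p9) → 65.8016
  f10: (p6, p11, p16) → 45.7219
  f11: (p6, p11, p2) → 38.9436
  f12: (p18, p9, p15) → 39.0428
  f13: (p18, p5, p9) → 81.8874
  f14: (p0, p12, p1) → 24.1900
  f15: (p0, p12, p16) → 18.8475
  f16: (p7, p14, p2) → 9.6327
  f17: (p7, p6, p2) → 21.3036
  f18: (p7, p14, p1) → 18.9545
  f19: (p7, p0, p1) → 66.6150
  f20: (p3, p5, p16) → 40.7216
  f21: (p3, p18, p5) → 12.7003
  f22: (p3, p11, p16) → 50.7828
  f23: (p3, p11, p15) → 23.5100
  f24: (p3, p18, p15) → 6.3682
  f25: (p10, p6, p16) → 9.2622
  f26: (p10, p7, p6) → 14.2086
  f27: (p10, p0, p16) → 22.5800
  f28: (p10, p7, p0) → 29.8598
Σ area = 973.933

Euler: V−E+F = 16−42+28 = 2.


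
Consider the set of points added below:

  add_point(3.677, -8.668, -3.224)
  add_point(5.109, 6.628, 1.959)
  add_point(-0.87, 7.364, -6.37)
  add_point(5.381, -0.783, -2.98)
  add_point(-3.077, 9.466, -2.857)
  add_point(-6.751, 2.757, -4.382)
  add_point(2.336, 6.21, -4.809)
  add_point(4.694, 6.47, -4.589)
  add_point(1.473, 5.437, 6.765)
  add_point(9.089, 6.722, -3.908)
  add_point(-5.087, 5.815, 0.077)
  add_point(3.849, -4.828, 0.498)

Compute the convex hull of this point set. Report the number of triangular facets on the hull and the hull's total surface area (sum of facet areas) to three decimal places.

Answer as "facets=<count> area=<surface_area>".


facets=14 area=525.651

Extreme-point indices: [0, 1, 2, 4, 5, 8, 9, 10, 11] — 9 of 12 on the boundary.

Area of each hull facet:
  f1: (p2, p0, p5) → 59.8727
  f2: (p2, p0, p9) → 81.2043
  f3: (p2, p4, p5) → 17.2266
  f4: (p2, p4, p9) → 22.7479
  f5: (p11, p0, p5) → 36.9526
  f6: (p11, p0, p9) → 32.8952
  f7: (p10, p4, p5) → 14.3992
  f8: (p10, p4, p8) → 23.5719
  f9: (p10, p11, p5) → 38.5248
  f10: (p10, p11, p8) → 56.3639
  f11: (p1, p4, p9) → 35.0824
  f12: (p1, p4, p8) → 30.4034
  f13: (p1, p11, p9) → 41.1659
  f14: (p1, p11, p8) → 35.2402
Σ area = 525.651

Euler: V−E+F = 9−21+14 = 2.


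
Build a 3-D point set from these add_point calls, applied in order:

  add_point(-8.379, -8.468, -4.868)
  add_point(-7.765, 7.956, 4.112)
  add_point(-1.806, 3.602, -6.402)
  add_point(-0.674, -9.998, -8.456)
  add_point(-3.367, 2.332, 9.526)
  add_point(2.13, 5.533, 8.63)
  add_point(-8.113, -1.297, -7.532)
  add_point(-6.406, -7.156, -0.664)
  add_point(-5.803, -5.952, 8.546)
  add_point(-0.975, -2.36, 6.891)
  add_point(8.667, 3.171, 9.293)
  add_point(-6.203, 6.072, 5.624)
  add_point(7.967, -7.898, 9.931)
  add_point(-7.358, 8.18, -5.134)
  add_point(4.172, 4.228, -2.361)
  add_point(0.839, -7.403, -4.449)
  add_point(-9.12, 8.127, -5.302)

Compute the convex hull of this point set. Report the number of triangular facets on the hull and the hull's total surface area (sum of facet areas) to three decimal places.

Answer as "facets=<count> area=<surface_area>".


facets=22 area=1154.252

Points on the hull: [0, 1, 2, 3, 4, 5, 6, 8, 10, 12, 13, 14, 16] (13 of 17).

Triangle areas on the boundary:
  f1: (p14, p12, p10) → 69.1706
  f2: (p14, p12, p3) → 137.7758
  f3: (p4, p12, p10) → 66.4228
  f4: (p4, p8, p12) → 59.9949
  f5: (p4, p1, p8) → 35.8064
  f6: (p0, p12, p3) → 88.1839
  f7: (p0, p8, p12) → 93.8896
  f8: (p0, p6, p3) → 33.0507
  f9: (p0, p6, p16) → 21.1421
  f10: (p0, p1, p16) → 78.9366
  f11: (p0, p1, p8) → 101.2125
  f12: (p2, p14, p3) → 49.7248
  f13: (p2, p6, p16) → 33.0709
  f14: (p2, p6, p3) → 46.2878
  f15: (p5, p4, p10) → 17.6075
  f16: (p5, p4, p1) → 28.7717
  f17: (p5, p14, p10) → 39.0254
  f18: (p13, p2, p16) → 4.4840
  f19: (p13, p2, p14) → 23.2687
  f20: (p13, p5, p14) → 70.3378
  f21: (p13, p1, p16) → 8.1863
  f22: (p13, p5, p1) → 47.9008
Σ area = 1154.252

Check V−E+F: 13 − 33 + 22 = 2.


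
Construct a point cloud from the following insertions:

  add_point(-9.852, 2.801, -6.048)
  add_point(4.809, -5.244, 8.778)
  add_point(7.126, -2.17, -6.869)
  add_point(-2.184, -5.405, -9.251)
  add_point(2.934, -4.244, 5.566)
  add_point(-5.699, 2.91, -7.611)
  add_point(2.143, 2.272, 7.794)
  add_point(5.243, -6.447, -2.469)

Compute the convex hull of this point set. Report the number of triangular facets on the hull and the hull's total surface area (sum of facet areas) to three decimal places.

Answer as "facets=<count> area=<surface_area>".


facets=10 area=556.751

Points on the hull: [0, 1, 2, 3, 5, 6, 7] (7 of 8).

Triangle areas on the boundary:
  f1: (p1, p3, p0) → 112.8923
  f2: (p6, p1, p0) → 69.3200
  f3: (p6, p1, p2) → 62.6888
  f4: (p5, p3, p0) → 18.6708
  f5: (p5, p3, p2) → 46.5073
  f6: (p5, p6, p0) → 38.1588
  f7: (p5, p6, p2) → 104.6668
  f8: (p7, p3, p2) → 30.8204
  f9: (p7, p1, p2) → 28.4581
  f10: (p7, p1, p3) → 44.5673
Σ area = 556.751

Euler: V−E+F = 7−15+10 = 2.


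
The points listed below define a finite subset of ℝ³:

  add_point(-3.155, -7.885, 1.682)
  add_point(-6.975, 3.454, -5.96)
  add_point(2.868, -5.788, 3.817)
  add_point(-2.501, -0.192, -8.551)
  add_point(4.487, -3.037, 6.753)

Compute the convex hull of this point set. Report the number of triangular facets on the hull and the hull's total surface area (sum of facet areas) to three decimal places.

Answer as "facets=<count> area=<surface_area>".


facets=6 area=248.636

Extreme-point indices: [0, 1, 2, 3, 4] — 5 of 5 on the boundary.

Per-facet area ½‖(b−a)×(c−a)‖:
  f1: (p0, p4, p1) → 73.3550
  f2: (p3, p4, p1) → 53.9638
  f3: (p3, p0, p1) → 40.5428
  f4: (p2, p0, p4) → 9.6960
  f5: (p2, p3, p4) → 27.9806
  f6: (p2, p3, p0) → 43.0975
Σ area = 248.636

Euler characteristic 5−9+6 = 2 ✓


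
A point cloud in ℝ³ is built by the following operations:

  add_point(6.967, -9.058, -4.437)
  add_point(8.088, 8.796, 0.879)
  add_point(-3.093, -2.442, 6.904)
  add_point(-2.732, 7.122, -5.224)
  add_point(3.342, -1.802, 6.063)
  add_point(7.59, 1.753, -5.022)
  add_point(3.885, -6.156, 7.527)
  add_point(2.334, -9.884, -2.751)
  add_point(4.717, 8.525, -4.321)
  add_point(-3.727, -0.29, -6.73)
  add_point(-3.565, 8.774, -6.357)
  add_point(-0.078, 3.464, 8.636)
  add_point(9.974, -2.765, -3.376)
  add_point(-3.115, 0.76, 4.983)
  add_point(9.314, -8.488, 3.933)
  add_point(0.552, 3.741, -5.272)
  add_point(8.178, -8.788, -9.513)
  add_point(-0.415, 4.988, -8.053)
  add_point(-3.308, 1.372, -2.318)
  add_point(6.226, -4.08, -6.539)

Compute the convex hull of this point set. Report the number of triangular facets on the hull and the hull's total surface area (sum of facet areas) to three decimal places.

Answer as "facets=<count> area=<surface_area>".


facets=26 area=943.363

Hull vertices (15/20): indices [0, 1, 2, 5, 6, 7, 8, 9, 10, 11, 12, 13, 14, 16, 17].

Area of each hull facet:
  f1: (p14, p1, p12) → 55.4716
  f2: (p14, p11, p1) → 96.0073
  f3: (p6, p14, p11) → 27.1043
  f4: (p6, p14, p7) → 33.3450
  f5: (p10, p8, p17) → 18.8369
  f6: (p10, p13, p11) → 36.4735
  f7: (p10, p11, p1) → 83.1938
  f8: (p10, p8, p1) → 18.1905
  f9: (p10, p17, p9) → 16.1832
  f10: (p0, p14, p7) → 21.7302
  f11: (p16, p8, p17) → 58.9991
  f12: (p16, p17, p9) → 47.4143
  f13: (p16, p7, p9) → 54.1317
  f14: (p16, p0, p7) → 10.8998
  f15: (p16, p14, p12) → 40.6159
  f16: (p16, p0, p14) → 11.3218
  f17: (p2, p13, p11) → 10.1753
  f18: (p2, p6, p11) → 27.1718
  f19: (p2, p6, p7) → 43.7480
  f20: (p2, p7, p9) → 73.1601
  f21: (p2, p10, p9) → 62.2731
  f22: (p2, p10, p13) → 10.4815
  f23: (p5, p16, p12) → 22.6835
  f24: (p5, p16, p8) → 18.5602
  f25: (p5, p1, p12) → 22.3684
  f26: (p5, p8, p1) → 22.8220
Σ area = 943.363

Euler: V−E+F = 15−39+26 = 2.


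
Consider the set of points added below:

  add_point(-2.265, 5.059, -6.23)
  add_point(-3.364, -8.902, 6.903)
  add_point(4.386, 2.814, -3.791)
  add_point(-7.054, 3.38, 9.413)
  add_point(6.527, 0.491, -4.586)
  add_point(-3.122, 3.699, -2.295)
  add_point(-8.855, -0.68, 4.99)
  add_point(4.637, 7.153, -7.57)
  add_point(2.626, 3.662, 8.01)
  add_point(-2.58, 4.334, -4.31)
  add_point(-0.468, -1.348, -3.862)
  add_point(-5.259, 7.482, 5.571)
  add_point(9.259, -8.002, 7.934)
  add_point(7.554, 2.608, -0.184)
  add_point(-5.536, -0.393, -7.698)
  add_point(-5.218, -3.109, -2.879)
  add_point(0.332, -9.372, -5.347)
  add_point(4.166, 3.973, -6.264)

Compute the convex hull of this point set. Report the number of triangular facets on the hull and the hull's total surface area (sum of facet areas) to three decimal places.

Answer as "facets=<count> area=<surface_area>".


facets=22 area=1000.748

Extreme-point indices: [0, 1, 3, 4, 6, 7, 8, 11, 12, 13, 14, 15, 16] — 13 of 18 on the boundary.

Per-facet area ½‖(b−a)×(c−a)‖:
  f1: (p14, p11, p6) → 58.5225
  f2: (p3, p11, p6) → 18.4343
  f3: (p16, p7, p14) → 69.4391
  f4: (p0, p14, p11) → 39.1508
  f5: (p0, p7, p11) → 42.7407
  f6: (p0, p7, p14) → 17.7894
  f7: (p1, p3, p6) → 30.6536
  f8: (p1, p3, p12) → 81.3088
  f9: (p1, p16, p12) → 79.5311
  f10: (p8, p3, p12) → 58.1291
  f11: (p8, p3, p11) → 26.2713
  f12: (p8, p13, p12) → 60.3776
  f13: (p8, p7, p11) → 70.9958
  f14: (p8, p13, p7) → 38.8487
  f15: (p15, p14, p6) → 19.8633
  f16: (p15, p16, p14) → 23.9245
  f17: (p15, p1, p6) → 43.5887
  f18: (p15, p1, p16) → 48.9812
  f19: (p4, p16, p12) → 85.0203
  f20: (p4, p16, p7) → 35.6034
  f21: (p4, p13, p12) → 32.7612
  f22: (p4, p13, p7) → 18.8124
Σ area = 1000.748

Check V−E+F: 13 − 33 + 22 = 2.


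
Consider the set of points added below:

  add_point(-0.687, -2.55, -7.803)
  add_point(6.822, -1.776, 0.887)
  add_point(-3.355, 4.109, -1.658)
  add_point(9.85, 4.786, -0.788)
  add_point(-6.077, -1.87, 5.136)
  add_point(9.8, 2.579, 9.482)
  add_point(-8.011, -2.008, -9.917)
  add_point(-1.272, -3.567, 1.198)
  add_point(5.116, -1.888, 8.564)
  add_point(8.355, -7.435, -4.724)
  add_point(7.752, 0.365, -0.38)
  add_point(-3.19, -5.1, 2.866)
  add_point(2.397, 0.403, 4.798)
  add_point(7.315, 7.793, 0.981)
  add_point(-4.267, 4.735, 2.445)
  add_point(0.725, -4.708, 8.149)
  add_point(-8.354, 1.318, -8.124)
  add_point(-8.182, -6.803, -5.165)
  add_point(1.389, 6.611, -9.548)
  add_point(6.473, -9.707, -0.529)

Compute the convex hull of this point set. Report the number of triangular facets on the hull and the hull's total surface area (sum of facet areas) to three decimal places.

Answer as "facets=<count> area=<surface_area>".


Points on the hull: [3, 4, 5, 6, 8, 9, 13, 14, 15, 16, 17, 18, 19] (13 of 20).

Per-facet area ½‖(b−a)×(c−a)‖:
  f1: (p17, p4, p16) → 49.9878
  f2: (p15, p4, p5) → 40.8343
  f3: (p15, p17, p19) → 85.4429
  f4: (p15, p17, p4) → 43.4970
  f5: (p9, p18, p3) → 78.6170
  f6: (p9, p5, p3) → 67.5606
  f7: (p9, p5, p19) → 41.3404
  f8: (p9, p17, p19) → 40.1048
  f9: (p13, p5, p3) → 21.8876
  f10: (p13, p18, p3) → 25.9306
  f11: (p8, p5, p19) → 34.8643
  f12: (p8, p15, p19) → 29.9888
  f13: (p8, p15, p5) → 3.3886
  f14: (p6, p17, p16) → 12.2692
  f15: (p6, p9, p17) → 55.8858
  f16: (p6, p18, p16) → 20.3826
  f17: (p6, p9, p18) → 101.1287
  f18: (p14, p13, p18) → 67.5148
  f19: (p14, p18, p16) → 62.5890
  f20: (p14, p4, p16) → 43.5382
  f21: (p14, p4, p5) → 58.2822
  f22: (p14, p13, p5) → 62.0146
Σ area = 1047.050

Check V−E+F: 13 − 33 + 22 = 2.

facets=22 area=1047.050


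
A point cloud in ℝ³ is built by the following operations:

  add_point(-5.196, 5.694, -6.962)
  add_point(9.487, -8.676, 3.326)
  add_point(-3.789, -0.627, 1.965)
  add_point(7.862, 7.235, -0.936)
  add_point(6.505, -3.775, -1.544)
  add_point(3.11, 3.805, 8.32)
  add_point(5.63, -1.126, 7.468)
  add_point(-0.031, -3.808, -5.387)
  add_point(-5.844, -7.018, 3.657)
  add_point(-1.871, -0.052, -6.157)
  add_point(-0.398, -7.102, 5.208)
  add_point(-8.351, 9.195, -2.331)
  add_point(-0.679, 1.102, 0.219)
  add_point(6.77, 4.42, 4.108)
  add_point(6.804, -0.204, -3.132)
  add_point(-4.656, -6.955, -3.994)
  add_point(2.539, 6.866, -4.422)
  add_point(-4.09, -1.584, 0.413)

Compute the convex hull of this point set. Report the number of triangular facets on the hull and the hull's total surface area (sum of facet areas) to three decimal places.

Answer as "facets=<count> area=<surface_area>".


facets=26 area=860.203

Extreme-point indices: [0, 1, 3, 4, 5, 6, 7, 8, 9, 10, 11, 13, 14, 15, 16] — 15 of 18 on the boundary.

Per-facet area ½‖(b−a)×(c−a)‖:
  f1: (p8, p5, p11) → 113.0945
  f2: (p3, p5, p11) → 85.0697
  f3: (p10, p8, p1) → 13.4264
  f4: (p10, p8, p5) → 31.5868
  f5: (p15, p0, p11) → 39.8206
  f6: (p15, p8, p11) → 63.9578
  f7: (p15, p8, p1) → 58.8147
  f8: (p16, p0, p11) → 26.8363
  f9: (p16, p3, p11) → 26.1418
  f10: (p13, p3, p1) → 36.4211
  f11: (p13, p3, p5) → 9.5072
  f12: (p6, p10, p1) → 38.3874
  f13: (p6, p10, p5) → 23.2353
  f14: (p6, p13, p1) → 28.7421
  f15: (p6, p13, p5) → 14.9470
  f16: (p14, p3, p1) → 36.3284
  f17: (p14, p16, p3) → 23.6239
  f18: (p9, p15, p0) → 20.3330
  f19: (p9, p16, p0) → 25.4132
  f20: (p9, p14, p16) → 32.1501
  f21: (p7, p15, p1) → 38.8815
  f22: (p7, p9, p15) → 12.0610
  f23: (p7, p9, p14) → 17.1115
  f24: (p4, p14, p1) → 8.3277
  f25: (p4, p7, p1) → 21.2615
  f26: (p4, p7, p14) → 14.7222
Σ area = 860.203

Euler characteristic 15−39+26 = 2 ✓


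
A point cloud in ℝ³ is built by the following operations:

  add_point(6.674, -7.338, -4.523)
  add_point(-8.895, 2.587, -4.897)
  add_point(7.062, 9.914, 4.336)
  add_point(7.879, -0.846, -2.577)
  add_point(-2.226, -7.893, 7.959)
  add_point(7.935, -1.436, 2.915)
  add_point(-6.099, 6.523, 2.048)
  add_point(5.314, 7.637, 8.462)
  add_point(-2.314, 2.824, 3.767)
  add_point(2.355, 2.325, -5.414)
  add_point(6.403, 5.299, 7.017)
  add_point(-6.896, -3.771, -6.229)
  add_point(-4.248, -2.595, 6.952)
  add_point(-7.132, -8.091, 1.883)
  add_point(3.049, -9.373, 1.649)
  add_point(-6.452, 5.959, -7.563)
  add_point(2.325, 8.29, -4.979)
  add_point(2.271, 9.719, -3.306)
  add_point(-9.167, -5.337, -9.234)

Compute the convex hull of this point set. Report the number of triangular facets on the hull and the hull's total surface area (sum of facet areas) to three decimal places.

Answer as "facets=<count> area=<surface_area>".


Extreme-point indices: [0, 1, 2, 3, 4, 5, 6, 7, 9, 10, 12, 13, 14, 15, 16, 17, 18] — 17 of 19 on the boundary.

Triangle areas on the boundary:
  f1: (p10, p2, p5) → 19.3809
  f2: (p10, p7, p2) → 7.3204
  f3: (p10, p4, p5) → 52.3044
  f4: (p10, p4, p7) → 21.0725
  f5: (p14, p4, p5) → 39.1845
  f6: (p6, p7, p2) → 32.9610
  f7: (p3, p2, p5) → 31.6802
  f8: (p3, p16, p2) → 55.4192
  f9: (p13, p14, p18) → 58.7086
  f10: (p13, p14, p4) → 32.0114
  f11: (p12, p4, p7) → 36.9759
  f12: (p12, p6, p7) → 65.7577
  f13: (p12, p13, p4) → 21.2110
  f14: (p12, p13, p6) → 40.9474
  f15: (p15, p16, p18) → 48.2524
  f16: (p17, p16, p2) → 7.5876
  f17: (p17, p6, p2) → 47.0811
  f18: (p17, p15, p16) → 9.7501
  f19: (p17, p15, p6) → 44.5251
  f20: (p0, p14, p5) → 32.4830
  f21: (p0, p3, p5) → 18.6944
  f22: (p0, p14, p18) → 60.7395
  f23: (p0, p3, p16) → 29.1183
  f24: (p1, p13, p18) → 50.8071
  f25: (p1, p13, p6) → 53.7787
  f26: (p1, p15, p18) → 20.8942
  f27: (p1, p15, p6) → 20.8951
  f28: (p9, p16, p18) → 35.9166
  f29: (p9, p0, p18) → 75.5179
  f30: (p9, p0, p16) → 13.6299
Σ area = 1084.606

Euler characteristic 17−45+30 = 2 ✓

facets=30 area=1084.606


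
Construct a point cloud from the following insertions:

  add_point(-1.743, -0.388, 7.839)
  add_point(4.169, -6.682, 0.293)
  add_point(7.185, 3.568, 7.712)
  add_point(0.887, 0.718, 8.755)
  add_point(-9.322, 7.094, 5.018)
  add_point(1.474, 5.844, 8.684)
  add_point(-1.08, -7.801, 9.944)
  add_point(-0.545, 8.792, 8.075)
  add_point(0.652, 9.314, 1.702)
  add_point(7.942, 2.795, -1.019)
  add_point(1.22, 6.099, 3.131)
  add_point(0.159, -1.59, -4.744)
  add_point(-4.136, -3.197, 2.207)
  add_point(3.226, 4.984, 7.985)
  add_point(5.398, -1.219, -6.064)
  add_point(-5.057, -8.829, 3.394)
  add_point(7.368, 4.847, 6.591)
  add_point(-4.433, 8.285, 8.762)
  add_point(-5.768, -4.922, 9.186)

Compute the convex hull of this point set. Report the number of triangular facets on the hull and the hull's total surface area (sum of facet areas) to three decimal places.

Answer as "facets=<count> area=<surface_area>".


facets=24 area=822.752

Points on the hull: [1, 2, 4, 5, 6, 7, 8, 9, 11, 14, 15, 16, 17, 18] (14 of 19).

Facet areas (half cross-product norm):
  f1: (p11, p15, p4) → 91.7121
  f2: (p18, p15, p4) → 44.6055
  f3: (p18, p6, p15) → 18.8223
  f4: (p1, p6, p15) → 37.3930
  f5: (p1, p2, p9) → 45.1052
  f6: (p1, p2, p6) → 68.3206
  f7: (p8, p11, p4) → 67.9789
  f8: (p14, p11, p15) → 25.5737
  f9: (p14, p1, p15) → 36.3985
  f10: (p14, p1, p9) → 29.1468
  f11: (p14, p8, p9) → 33.5191
  f12: (p14, p8, p11) → 34.3114
  f13: (p16, p2, p9) → 6.0539
  f14: (p16, p8, p9) → 35.2525
  f15: (p16, p7, p2) → 7.6068
  f16: (p16, p7, p8) → 27.9157
  f17: (p17, p18, p4) → 40.3471
  f18: (p17, p8, p4) → 27.4749
  f19: (p17, p7, p8) → 12.0847
  f20: (p17, p18, p6) → 33.2053
  f21: (p5, p7, p2) → 7.0269
  f22: (p5, p17, p7) → 6.5752
  f23: (p5, p2, p6) → 42.7046
  f24: (p5, p17, p6) → 43.6176
Σ area = 822.752

Euler characteristic 14−36+24 = 2 ✓


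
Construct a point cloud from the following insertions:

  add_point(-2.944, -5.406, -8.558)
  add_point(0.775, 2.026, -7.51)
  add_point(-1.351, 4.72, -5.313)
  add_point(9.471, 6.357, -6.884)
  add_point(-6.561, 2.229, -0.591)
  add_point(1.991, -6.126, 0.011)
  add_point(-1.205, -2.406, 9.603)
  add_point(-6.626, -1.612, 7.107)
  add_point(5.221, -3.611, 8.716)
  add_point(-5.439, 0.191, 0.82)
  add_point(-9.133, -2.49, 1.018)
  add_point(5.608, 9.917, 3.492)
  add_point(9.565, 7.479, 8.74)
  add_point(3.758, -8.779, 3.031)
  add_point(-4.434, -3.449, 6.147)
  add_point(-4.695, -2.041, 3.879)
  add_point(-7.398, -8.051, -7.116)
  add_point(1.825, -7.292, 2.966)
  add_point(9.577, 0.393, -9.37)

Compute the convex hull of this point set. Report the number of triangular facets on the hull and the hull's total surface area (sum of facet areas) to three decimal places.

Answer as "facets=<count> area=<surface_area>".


Hull vertices (15/19): indices [0, 1, 2, 3, 4, 6, 7, 8, 10, 11, 12, 13, 14, 16, 18].

Area of each hull facet:
  f1: (p12, p7, p11) → 60.2656
  f2: (p12, p7, p6) → 36.8530
  f3: (p16, p7, p10) → 21.8596
  f4: (p4, p2, p11) → 45.9723
  f5: (p4, p7, p10) → 18.6302
  f6: (p4, p7, p11) → 64.3588
  f7: (p4, p16, p10) → 27.7254
  f8: (p4, p16, p2) → 45.5195
  f9: (p3, p2, p11) → 58.7453
  f10: (p3, p12, p18) → 45.2073
  f11: (p3, p12, p11) → 37.8070
  f12: (p14, p6, p13) → 24.3205
  f13: (p14, p7, p6) → 7.2473
  f14: (p14, p16, p13) → 70.5952
  f15: (p14, p16, p7) → 20.3584
  f16: (p8, p6, p13) → 25.7841
  f17: (p8, p12, p6) → 38.6145
  f18: (p8, p13, p18) → 64.0525
  f19: (p8, p12, p18) → 108.8727
  f20: (p0, p16, p2) → 24.9495
  f21: (p0, p13, p18) → 91.3748
  f22: (p0, p16, p13) → 37.0577
  f23: (p1, p0, p18) → 37.1417
  f24: (p1, p0, p2) → 15.4690
  f25: (p1, p3, p18) → 28.5363
  f26: (p1, p3, p2) → 19.6465
Σ area = 1076.965

Euler: V−E+F = 15−39+26 = 2.

facets=26 area=1076.965


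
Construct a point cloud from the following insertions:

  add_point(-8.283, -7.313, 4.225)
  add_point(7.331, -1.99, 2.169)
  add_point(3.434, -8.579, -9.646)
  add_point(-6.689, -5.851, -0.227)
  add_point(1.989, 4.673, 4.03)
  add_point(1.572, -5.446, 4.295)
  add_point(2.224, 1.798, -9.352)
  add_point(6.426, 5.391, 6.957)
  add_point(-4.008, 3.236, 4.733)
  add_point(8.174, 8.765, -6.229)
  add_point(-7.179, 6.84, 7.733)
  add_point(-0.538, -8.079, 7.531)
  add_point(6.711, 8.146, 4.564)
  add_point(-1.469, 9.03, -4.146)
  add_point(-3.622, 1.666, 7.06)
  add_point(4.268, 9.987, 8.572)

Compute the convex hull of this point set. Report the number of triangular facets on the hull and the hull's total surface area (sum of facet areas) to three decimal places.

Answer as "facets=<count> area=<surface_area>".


Hull vertices (12/16): indices [0, 1, 2, 3, 6, 7, 9, 10, 11, 12, 13, 15].

Area of each hull facet:
  f1: (p11, p2, p0) → 73.4590
  f2: (p13, p15, p9) → 67.5127
  f3: (p1, p2, p9) → 95.4143
  f4: (p1, p11, p2) → 79.4731
  f5: (p3, p2, p0) → 22.0312
  f6: (p6, p2, p9) → 38.3292
  f7: (p6, p13, p9) → 40.9944
  f8: (p6, p3, p2) → 70.3921
  f9: (p6, p3, p13) → 70.6261
  f10: (p10, p13, p15) → 73.1518
  f11: (p10, p11, p0) → 61.6496
  f12: (p10, p11, p15) → 96.1033
  f13: (p10, p3, p0) → 36.0274
  f14: (p10, p3, p13) → 93.8962
  f15: (p12, p15, p9) → 15.3105
  f16: (p12, p1, p9) → 55.9822
  f17: (p7, p11, p15) → 33.2614
  f18: (p7, p1, p11) → 49.6117
  f19: (p7, p12, p15) → 8.8514
  f20: (p7, p12, p1) → 15.6023
Σ area = 1097.680

Euler: V−E+F = 12−30+20 = 2.

facets=20 area=1097.680


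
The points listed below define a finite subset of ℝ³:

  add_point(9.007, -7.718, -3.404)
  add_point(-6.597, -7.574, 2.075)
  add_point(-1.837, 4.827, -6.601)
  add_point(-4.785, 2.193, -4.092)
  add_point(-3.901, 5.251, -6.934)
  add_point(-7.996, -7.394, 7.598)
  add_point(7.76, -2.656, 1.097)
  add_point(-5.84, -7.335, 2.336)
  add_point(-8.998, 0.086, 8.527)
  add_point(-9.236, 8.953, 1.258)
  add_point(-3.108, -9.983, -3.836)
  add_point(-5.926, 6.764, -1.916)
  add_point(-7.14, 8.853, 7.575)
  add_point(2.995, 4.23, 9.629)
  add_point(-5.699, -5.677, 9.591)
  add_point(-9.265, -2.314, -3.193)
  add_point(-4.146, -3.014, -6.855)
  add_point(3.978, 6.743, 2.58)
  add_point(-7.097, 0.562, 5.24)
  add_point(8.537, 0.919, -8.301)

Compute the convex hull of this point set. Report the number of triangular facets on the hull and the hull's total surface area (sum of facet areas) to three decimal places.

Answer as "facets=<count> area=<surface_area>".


facets=28 area=1134.106

Points on the hull: [0, 1, 2, 4, 5, 6, 8, 9, 10, 12, 13, 14, 15, 16, 17, 19] (16 of 20).

Per-facet area ½‖(b−a)×(c−a)‖:
  f1: (p10, p5, p0) → 74.4866
  f2: (p10, p19, p0) → 61.0087
  f3: (p14, p5, p0) → 34.3835
  f4: (p4, p9, p15) → 49.8754
  f5: (p6, p19, p0) → 32.3693
  f6: (p6, p14, p0) → 52.1314
  f7: (p6, p14, p13) → 77.6120
  f8: (p17, p4, p9) → 61.6481
  f9: (p17, p6, p13) → 38.3526
  f10: (p17, p6, p19) → 50.9500
  f11: (p1, p5, p15) → 18.9467
  f12: (p1, p10, p15) → 28.3962
  f13: (p1, p10, p5) → 8.3421
  f14: (p8, p14, p5) → 11.7428
  f15: (p8, p9, p15) → 60.7027
  f16: (p8, p5, p15) → 43.1928
  f17: (p8, p14, p13) → 41.9901
  f18: (p16, p10, p15) → 24.2680
  f19: (p16, p4, p15) → 26.0970
  f20: (p16, p10, p19) → 50.3421
  f21: (p16, p4, p19) → 52.2568
  f22: (p2, p4, p19) → 4.0629
  f23: (p2, p17, p19) → 59.0154
  f24: (p2, p17, p4) → 9.3701
  f25: (p12, p8, p9) → 29.9568
  f26: (p12, p8, p13) → 49.6528
  f27: (p12, p17, p9) → 40.9725
  f28: (p12, p17, p13) → 41.9806
Σ area = 1134.106

Check V−E+F: 16 − 42 + 28 = 2.


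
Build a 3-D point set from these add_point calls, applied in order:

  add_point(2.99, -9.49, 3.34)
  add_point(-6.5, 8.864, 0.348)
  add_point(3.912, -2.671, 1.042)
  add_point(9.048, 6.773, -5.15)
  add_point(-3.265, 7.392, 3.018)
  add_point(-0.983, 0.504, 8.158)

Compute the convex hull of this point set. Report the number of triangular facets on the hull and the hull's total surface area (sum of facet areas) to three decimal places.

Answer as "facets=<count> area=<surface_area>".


facets=6 area=430.166

5 of the 6 inputs are extreme points: [0, 1, 3, 4, 5].

Area of each hull facet:
  f1: (p0, p3, p1) → 151.4337
  f2: (p5, p0, p1) → 66.7119
  f3: (p5, p0, p3) → 102.8596
  f4: (p4, p3, p1) → 31.4776
  f5: (p4, p5, p1) → 12.1065
  f6: (p4, p5, p3) → 65.5766
Σ area = 430.166

Euler characteristic 5−9+6 = 2 ✓


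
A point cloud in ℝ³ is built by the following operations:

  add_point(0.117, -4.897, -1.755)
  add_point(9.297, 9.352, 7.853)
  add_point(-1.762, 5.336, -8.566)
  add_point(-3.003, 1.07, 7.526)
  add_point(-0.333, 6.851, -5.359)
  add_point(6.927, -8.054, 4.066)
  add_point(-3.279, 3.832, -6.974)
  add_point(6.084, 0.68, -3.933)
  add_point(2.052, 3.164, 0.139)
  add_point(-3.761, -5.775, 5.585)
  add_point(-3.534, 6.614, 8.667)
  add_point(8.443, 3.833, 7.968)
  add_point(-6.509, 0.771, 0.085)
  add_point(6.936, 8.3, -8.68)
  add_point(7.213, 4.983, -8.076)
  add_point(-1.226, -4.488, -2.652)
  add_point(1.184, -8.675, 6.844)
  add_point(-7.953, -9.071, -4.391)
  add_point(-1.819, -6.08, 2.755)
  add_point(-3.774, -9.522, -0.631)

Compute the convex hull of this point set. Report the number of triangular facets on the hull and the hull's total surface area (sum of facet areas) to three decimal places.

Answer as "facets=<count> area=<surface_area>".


facets=24 area=1076.345

Points on the hull: [1, 2, 4, 5, 6, 9, 10, 11, 12, 13, 14, 16, 17, 19] (14 of 20).

Area of each hull facet:
  f1: (p9, p10, p17) → 62.4519
  f2: (p9, p16, p17) → 31.0029
  f3: (p9, p16, p10) → 34.1319
  f4: (p11, p10, p1) → 34.3039
  f5: (p11, p16, p10) → 85.5477
  f6: (p19, p16, p17) → 7.6648
  f7: (p12, p10, p17) → 30.9654
  f8: (p4, p2, p10) → 18.8639
  f9: (p4, p2, p13) → 15.4987
  f10: (p4, p10, p1) → 90.7608
  f11: (p4, p13, p1) → 65.4986
  f12: (p5, p11, p16) → 40.3043
  f13: (p5, p19, p16) → 28.5800
  f14: (p5, p11, p1) → 11.6188
  f15: (p5, p19, p17) → 12.2793
  f16: (p6, p2, p10) → 18.3470
  f17: (p6, p12, p10) → 41.9147
  f18: (p6, p2, p17) → 10.5737
  f19: (p6, p12, p17) → 45.4834
  f20: (p14, p5, p17) → 146.6914
  f21: (p14, p2, p17) → 68.8494
  f22: (p14, p2, p13) → 15.0862
  f23: (p14, p13, p1) → 28.0778
  f24: (p14, p5, p1) → 131.8480
Σ area = 1076.345

Euler characteristic 14−36+24 = 2 ✓
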